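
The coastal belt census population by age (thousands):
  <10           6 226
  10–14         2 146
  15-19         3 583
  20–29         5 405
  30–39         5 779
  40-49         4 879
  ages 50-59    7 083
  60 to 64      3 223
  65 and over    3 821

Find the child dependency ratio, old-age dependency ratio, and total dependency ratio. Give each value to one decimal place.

Youth dependency ratio: 28.0
Old-age dependency ratio: 12.8
Total dependency ratio: 40.7

0–14: 6 226 + 2 146 = 8 372
15–64: 3 583 + 5 405 + 5 779 + 4 879 + 7 083 + 3 223 = 29 952
65+: 3 821
Youth dependency ratio = 8 372 / 29 952 × 100 = 28.0
Old-age dependency ratio = 3 821 / 29 952 × 100 = 12.8
Total dependency ratio = (8 372 + 3 821) / 29 952 × 100 = 12 193 / 29 952 × 100 = 40.7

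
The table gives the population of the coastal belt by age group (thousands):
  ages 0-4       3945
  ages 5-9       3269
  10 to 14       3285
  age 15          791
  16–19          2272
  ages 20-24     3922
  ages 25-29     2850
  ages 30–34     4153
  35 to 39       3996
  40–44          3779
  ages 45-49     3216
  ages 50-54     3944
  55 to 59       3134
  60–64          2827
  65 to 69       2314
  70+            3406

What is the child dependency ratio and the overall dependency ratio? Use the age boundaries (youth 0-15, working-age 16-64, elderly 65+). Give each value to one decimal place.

0–15: 3945 + 3269 + 3285 + 791 = 11290
16–64: 2272 + 3922 + 2850 + 4153 + 3996 + 3779 + 3216 + 3944 + 3134 + 2827 = 34093
65+: 2314 + 3406 = 5720
Youth dependency ratio = 11290 / 34093 × 100 = 33.1
Total dependency ratio = (11290 + 5720) / 34093 × 100 = 17010 / 34093 × 100 = 49.9

Youth dependency ratio: 33.1
Total dependency ratio: 49.9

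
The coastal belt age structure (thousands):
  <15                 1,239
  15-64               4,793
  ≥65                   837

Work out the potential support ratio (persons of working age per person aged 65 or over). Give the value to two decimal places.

Potential support ratio: 5.73

Potential support ratio = 4,793 / 837 = 5.73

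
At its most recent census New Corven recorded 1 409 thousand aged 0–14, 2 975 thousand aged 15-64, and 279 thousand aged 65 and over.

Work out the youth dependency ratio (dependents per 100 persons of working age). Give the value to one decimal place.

Youth dependency ratio: 47.4

Youth dependency ratio = 1 409 / 2 975 × 100 = 47.4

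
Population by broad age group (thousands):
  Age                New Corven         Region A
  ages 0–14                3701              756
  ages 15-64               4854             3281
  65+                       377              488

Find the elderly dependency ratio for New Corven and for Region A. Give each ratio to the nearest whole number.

New Corven: 8
Region A: 15

New Corven: 377 / 4854 × 100 = 8
Region A: 488 / 3281 × 100 = 15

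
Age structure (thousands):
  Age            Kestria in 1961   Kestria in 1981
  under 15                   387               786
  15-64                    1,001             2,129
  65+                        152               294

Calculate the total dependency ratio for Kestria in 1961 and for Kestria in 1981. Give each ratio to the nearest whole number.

Kestria in 1961: 54
Kestria in 1981: 51

Kestria in 1961: (387 + 152) / 1,001 × 100 = 539 / 1,001 × 100 = 54
Kestria in 1981: (786 + 294) / 2,129 × 100 = 1,080 / 2,129 × 100 = 51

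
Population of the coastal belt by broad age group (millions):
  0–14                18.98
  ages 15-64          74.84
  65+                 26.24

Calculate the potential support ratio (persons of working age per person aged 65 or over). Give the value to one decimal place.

Potential support ratio = 74.84 / 26.24 = 2.9

Potential support ratio: 2.9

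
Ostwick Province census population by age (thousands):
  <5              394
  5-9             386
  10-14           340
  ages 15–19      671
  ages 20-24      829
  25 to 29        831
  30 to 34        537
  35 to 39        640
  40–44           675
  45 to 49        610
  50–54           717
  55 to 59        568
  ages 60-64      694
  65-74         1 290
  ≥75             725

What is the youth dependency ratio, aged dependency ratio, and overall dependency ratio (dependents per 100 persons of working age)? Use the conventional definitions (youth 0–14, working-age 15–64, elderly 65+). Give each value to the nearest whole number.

0–14: 394 + 386 + 340 = 1 120
15–64: 671 + 829 + 831 + 537 + 640 + 675 + 610 + 717 + 568 + 694 = 6 772
65+: 1 290 + 725 = 2 015
Youth dependency ratio = 1 120 / 6 772 × 100 = 17
Old-age dependency ratio = 2 015 / 6 772 × 100 = 30
Total dependency ratio = (1 120 + 2 015) / 6 772 × 100 = 3 135 / 6 772 × 100 = 46

Youth dependency ratio: 17
Old-age dependency ratio: 30
Total dependency ratio: 46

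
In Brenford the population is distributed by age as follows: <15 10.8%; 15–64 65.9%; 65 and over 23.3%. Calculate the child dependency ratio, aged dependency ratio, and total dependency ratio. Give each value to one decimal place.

Youth dependency ratio: 16.4
Old-age dependency ratio: 35.4
Total dependency ratio: 51.7

Youth dependency ratio = 10.8 / 65.9 × 100 = 16.4
Old-age dependency ratio = 23.3 / 65.9 × 100 = 35.4
Total dependency ratio = (10.8 + 23.3) / 65.9 × 100 = 34.1 / 65.9 × 100 = 51.7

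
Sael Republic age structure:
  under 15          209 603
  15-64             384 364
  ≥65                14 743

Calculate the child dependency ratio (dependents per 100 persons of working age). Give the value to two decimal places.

Youth dependency ratio = 209 603 / 384 364 × 100 = 54.53

Youth dependency ratio: 54.53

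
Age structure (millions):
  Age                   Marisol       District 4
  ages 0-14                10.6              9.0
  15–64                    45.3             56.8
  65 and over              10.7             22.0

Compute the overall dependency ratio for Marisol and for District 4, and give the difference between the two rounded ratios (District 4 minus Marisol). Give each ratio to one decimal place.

Marisol: (10.6 + 10.7) / 45.3 × 100 = 21.3 / 45.3 × 100 = 47.0
District 4: (9.0 + 22.0) / 56.8 × 100 = 31.0 / 56.8 × 100 = 54.6

Marisol: 47.0
District 4: 54.6
Difference: +7.6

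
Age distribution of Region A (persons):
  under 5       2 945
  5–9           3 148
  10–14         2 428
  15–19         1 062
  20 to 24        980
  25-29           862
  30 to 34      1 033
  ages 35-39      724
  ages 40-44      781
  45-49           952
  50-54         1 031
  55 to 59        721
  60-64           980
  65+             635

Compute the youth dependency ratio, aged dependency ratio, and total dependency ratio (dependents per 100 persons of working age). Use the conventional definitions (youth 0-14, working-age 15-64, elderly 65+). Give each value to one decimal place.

Youth dependency ratio: 93.4
Old-age dependency ratio: 7.0
Total dependency ratio: 100.3

0–14: 2 945 + 3 148 + 2 428 = 8 521
15–64: 1 062 + 980 + 862 + 1 033 + 724 + 781 + 952 + 1 031 + 721 + 980 = 9 126
65+: 635
Youth dependency ratio = 8 521 / 9 126 × 100 = 93.4
Old-age dependency ratio = 635 / 9 126 × 100 = 7.0
Total dependency ratio = (8 521 + 635) / 9 126 × 100 = 9 156 / 9 126 × 100 = 100.3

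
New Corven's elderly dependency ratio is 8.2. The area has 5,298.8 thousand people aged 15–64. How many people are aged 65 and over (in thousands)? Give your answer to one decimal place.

Old-age dependency ratio = elderly / working-age × 100
8.2 = E / 5,298.8 × 100
⇒ 434.5

Aged 65 and over: 434.5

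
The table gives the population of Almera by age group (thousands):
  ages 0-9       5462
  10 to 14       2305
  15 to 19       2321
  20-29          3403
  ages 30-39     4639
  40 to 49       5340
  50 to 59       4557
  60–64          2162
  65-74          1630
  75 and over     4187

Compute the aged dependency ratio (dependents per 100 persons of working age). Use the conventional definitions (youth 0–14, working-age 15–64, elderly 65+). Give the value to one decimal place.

Old-age dependency ratio: 25.9

0–14: 5462 + 2305 = 7767
15–64: 2321 + 3403 + 4639 + 5340 + 4557 + 2162 = 22422
65+: 1630 + 4187 = 5817
Old-age dependency ratio = 5817 / 22422 × 100 = 25.9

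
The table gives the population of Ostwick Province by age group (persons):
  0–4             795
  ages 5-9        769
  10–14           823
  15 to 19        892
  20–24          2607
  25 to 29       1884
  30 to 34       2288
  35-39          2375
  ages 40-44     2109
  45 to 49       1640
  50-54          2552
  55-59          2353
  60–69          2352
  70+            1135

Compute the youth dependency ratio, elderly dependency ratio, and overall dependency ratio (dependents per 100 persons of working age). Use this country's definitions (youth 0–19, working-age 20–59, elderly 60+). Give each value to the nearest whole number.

Youth dependency ratio: 18
Old-age dependency ratio: 20
Total dependency ratio: 38

0–19: 795 + 769 + 823 + 892 = 3279
20–59: 2607 + 1884 + 2288 + 2375 + 2109 + 1640 + 2552 + 2353 = 17808
60+: 2352 + 1135 = 3487
Youth dependency ratio = 3279 / 17808 × 100 = 18
Old-age dependency ratio = 3487 / 17808 × 100 = 20
Total dependency ratio = (3279 + 3487) / 17808 × 100 = 6766 / 17808 × 100 = 38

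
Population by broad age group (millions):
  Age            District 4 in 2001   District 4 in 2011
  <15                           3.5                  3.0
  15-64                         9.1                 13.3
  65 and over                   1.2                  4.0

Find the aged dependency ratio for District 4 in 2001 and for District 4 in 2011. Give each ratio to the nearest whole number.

District 4 in 2001: 13
District 4 in 2011: 30

District 4 in 2001: 1.2 / 9.1 × 100 = 13
District 4 in 2011: 4.0 / 13.3 × 100 = 30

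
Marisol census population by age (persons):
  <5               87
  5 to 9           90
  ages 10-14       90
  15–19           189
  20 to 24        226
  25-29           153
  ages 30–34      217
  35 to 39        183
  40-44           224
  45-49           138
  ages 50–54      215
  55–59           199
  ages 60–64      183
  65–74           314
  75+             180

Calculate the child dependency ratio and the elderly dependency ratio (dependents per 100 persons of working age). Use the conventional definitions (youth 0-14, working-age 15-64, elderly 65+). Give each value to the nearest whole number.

Youth dependency ratio: 14
Old-age dependency ratio: 26

0–14: 87 + 90 + 90 = 267
15–64: 189 + 226 + 153 + 217 + 183 + 224 + 138 + 215 + 199 + 183 = 1 927
65+: 314 + 180 = 494
Youth dependency ratio = 267 / 1 927 × 100 = 14
Old-age dependency ratio = 494 / 1 927 × 100 = 26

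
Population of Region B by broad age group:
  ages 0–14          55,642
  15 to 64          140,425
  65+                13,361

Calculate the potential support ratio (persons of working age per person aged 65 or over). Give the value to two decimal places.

Potential support ratio = 140,425 / 13,361 = 10.51

Potential support ratio: 10.51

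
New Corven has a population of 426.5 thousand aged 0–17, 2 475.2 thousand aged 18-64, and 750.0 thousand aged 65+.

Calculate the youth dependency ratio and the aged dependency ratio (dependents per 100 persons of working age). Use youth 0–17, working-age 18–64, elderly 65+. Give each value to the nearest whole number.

Youth dependency ratio: 17
Old-age dependency ratio: 30

Youth dependency ratio = 426.5 / 2 475.2 × 100 = 17
Old-age dependency ratio = 750.0 / 2 475.2 × 100 = 30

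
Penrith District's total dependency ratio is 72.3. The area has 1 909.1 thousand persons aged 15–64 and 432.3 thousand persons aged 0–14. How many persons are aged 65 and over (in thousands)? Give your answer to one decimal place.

Aged 65 and over: 948.0

Total dependency ratio = (youth + elderly) / working-age × 100
72.3 = (432.3 + E) / 1 909.1 × 100
⇒ 948.0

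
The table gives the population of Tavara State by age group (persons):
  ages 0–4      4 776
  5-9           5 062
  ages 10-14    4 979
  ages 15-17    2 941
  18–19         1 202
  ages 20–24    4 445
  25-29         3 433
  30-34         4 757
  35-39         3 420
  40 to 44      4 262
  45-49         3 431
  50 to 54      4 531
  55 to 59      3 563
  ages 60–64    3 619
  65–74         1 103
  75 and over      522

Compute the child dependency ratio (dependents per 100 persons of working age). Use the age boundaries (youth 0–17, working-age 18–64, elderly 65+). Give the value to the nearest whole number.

0–17: 4 776 + 5 062 + 4 979 + 2 941 = 17 758
18–64: 1 202 + 4 445 + 3 433 + 4 757 + 3 420 + 4 262 + 3 431 + 4 531 + 3 563 + 3 619 = 36 663
65+: 1 103 + 522 = 1 625
Youth dependency ratio = 17 758 / 36 663 × 100 = 48

Youth dependency ratio: 48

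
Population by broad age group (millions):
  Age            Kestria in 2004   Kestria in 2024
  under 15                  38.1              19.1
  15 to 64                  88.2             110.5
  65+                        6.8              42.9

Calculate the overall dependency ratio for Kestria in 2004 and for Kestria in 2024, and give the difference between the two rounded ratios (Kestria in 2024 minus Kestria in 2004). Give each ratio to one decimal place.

Kestria in 2004: (38.1 + 6.8) / 88.2 × 100 = 44.9 / 88.2 × 100 = 50.9
Kestria in 2024: (19.1 + 42.9) / 110.5 × 100 = 62.0 / 110.5 × 100 = 56.1

Kestria in 2004: 50.9
Kestria in 2024: 56.1
Difference: +5.2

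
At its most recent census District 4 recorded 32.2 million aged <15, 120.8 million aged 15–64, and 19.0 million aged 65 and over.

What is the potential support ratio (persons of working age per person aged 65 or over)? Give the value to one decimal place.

Potential support ratio: 6.4

Potential support ratio = 120.8 / 19.0 = 6.4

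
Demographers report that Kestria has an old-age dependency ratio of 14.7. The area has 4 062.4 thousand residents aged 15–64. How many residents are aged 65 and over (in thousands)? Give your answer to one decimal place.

Aged 65 and over: 597.2

Old-age dependency ratio = elderly / working-age × 100
14.7 = E / 4 062.4 × 100
⇒ 597.2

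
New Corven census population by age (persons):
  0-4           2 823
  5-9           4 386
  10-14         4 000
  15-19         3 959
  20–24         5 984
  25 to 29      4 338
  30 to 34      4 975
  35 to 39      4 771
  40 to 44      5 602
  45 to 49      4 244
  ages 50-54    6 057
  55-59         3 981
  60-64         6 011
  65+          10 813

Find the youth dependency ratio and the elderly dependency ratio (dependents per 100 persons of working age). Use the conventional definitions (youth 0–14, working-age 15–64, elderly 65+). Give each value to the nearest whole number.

0–14: 2 823 + 4 386 + 4 000 = 11 209
15–64: 3 959 + 5 984 + 4 338 + 4 975 + 4 771 + 5 602 + 4 244 + 6 057 + 3 981 + 6 011 = 49 922
65+: 10 813
Youth dependency ratio = 11 209 / 49 922 × 100 = 22
Old-age dependency ratio = 10 813 / 49 922 × 100 = 22

Youth dependency ratio: 22
Old-age dependency ratio: 22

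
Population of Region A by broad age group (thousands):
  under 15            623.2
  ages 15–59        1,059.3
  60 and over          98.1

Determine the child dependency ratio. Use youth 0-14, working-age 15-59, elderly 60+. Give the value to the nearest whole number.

Youth dependency ratio: 59

Youth dependency ratio = 623.2 / 1,059.3 × 100 = 59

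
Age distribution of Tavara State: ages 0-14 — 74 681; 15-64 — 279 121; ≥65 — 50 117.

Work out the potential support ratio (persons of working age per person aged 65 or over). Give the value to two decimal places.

Potential support ratio: 5.57

Potential support ratio = 279 121 / 50 117 = 5.57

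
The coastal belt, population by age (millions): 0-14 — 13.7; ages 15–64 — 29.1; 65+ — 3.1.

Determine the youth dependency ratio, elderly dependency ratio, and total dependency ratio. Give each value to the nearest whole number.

Youth dependency ratio = 13.7 / 29.1 × 100 = 47
Old-age dependency ratio = 3.1 / 29.1 × 100 = 11
Total dependency ratio = (13.7 + 3.1) / 29.1 × 100 = 16.8 / 29.1 × 100 = 58

Youth dependency ratio: 47
Old-age dependency ratio: 11
Total dependency ratio: 58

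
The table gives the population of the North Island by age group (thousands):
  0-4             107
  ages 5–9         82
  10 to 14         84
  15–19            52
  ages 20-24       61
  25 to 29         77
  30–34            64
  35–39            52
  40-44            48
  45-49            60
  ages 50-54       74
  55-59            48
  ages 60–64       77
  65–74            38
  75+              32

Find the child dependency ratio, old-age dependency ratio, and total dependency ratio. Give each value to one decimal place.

0–14: 107 + 82 + 84 = 273
15–64: 52 + 61 + 77 + 64 + 52 + 48 + 60 + 74 + 48 + 77 = 613
65+: 38 + 32 = 70
Youth dependency ratio = 273 / 613 × 100 = 44.5
Old-age dependency ratio = 70 / 613 × 100 = 11.4
Total dependency ratio = (273 + 70) / 613 × 100 = 343 / 613 × 100 = 56.0

Youth dependency ratio: 44.5
Old-age dependency ratio: 11.4
Total dependency ratio: 56.0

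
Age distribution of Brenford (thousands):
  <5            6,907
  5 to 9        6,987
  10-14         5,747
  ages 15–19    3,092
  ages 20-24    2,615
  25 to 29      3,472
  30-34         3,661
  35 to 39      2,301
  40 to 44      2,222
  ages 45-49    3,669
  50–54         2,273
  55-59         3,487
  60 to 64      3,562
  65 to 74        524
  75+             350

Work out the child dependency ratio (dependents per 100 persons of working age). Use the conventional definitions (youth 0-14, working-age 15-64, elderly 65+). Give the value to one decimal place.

Youth dependency ratio: 64.7

0–14: 6,907 + 6,987 + 5,747 = 19,641
15–64: 3,092 + 2,615 + 3,472 + 3,661 + 2,301 + 2,222 + 3,669 + 2,273 + 3,487 + 3,562 = 30,354
65+: 524 + 350 = 874
Youth dependency ratio = 19,641 / 30,354 × 100 = 64.7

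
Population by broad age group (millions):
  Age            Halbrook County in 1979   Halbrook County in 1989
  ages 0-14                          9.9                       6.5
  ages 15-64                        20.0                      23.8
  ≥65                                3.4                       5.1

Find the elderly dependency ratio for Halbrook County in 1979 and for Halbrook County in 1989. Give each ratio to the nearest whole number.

Halbrook County in 1979: 3.4 / 20.0 × 100 = 17
Halbrook County in 1989: 5.1 / 23.8 × 100 = 21

Halbrook County in 1979: 17
Halbrook County in 1989: 21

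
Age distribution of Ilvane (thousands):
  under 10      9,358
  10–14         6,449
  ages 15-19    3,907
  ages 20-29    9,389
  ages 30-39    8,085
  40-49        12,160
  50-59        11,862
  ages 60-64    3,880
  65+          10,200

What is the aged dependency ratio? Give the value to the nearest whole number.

Old-age dependency ratio: 21

0–14: 9,358 + 6,449 = 15,807
15–64: 3,907 + 9,389 + 8,085 + 12,160 + 11,862 + 3,880 = 49,283
65+: 10,200
Old-age dependency ratio = 10,200 / 49,283 × 100 = 21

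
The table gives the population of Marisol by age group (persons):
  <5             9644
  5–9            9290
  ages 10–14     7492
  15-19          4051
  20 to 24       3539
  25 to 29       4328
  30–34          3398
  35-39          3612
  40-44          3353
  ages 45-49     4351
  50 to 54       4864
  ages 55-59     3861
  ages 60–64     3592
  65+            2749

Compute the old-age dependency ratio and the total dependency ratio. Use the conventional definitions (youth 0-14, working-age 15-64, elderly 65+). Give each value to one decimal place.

Old-age dependency ratio: 7.1
Total dependency ratio: 74.9

0–14: 9644 + 9290 + 7492 = 26426
15–64: 4051 + 3539 + 4328 + 3398 + 3612 + 3353 + 4351 + 4864 + 3861 + 3592 = 38949
65+: 2749
Old-age dependency ratio = 2749 / 38949 × 100 = 7.1
Total dependency ratio = (26426 + 2749) / 38949 × 100 = 29175 / 38949 × 100 = 74.9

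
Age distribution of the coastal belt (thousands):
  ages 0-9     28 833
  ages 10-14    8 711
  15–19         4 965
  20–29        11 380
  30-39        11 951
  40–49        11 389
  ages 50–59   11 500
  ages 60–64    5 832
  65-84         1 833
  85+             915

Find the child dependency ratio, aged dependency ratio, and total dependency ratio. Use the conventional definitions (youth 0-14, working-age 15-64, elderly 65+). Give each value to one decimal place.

Youth dependency ratio: 65.8
Old-age dependency ratio: 4.8
Total dependency ratio: 70.7

0–14: 28 833 + 8 711 = 37 544
15–64: 4 965 + 11 380 + 11 951 + 11 389 + 11 500 + 5 832 = 57 017
65+: 1 833 + 915 = 2 748
Youth dependency ratio = 37 544 / 57 017 × 100 = 65.8
Old-age dependency ratio = 2 748 / 57 017 × 100 = 4.8
Total dependency ratio = (37 544 + 2 748) / 57 017 × 100 = 40 292 / 57 017 × 100 = 70.7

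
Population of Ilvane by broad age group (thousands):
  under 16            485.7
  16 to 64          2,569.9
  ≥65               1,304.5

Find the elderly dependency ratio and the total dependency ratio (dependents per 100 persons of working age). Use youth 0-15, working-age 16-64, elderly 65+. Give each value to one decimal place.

Old-age dependency ratio = 1,304.5 / 2,569.9 × 100 = 50.8
Total dependency ratio = (485.7 + 1,304.5) / 2,569.9 × 100 = 1,790.2 / 2,569.9 × 100 = 69.7

Old-age dependency ratio: 50.8
Total dependency ratio: 69.7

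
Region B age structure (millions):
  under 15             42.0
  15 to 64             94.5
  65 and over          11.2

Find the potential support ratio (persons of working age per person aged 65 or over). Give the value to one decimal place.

Potential support ratio = 94.5 / 11.2 = 8.4

Potential support ratio: 8.4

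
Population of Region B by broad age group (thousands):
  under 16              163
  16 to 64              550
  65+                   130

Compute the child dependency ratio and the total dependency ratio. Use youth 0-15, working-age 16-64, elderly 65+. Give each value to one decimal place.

Youth dependency ratio = 163 / 550 × 100 = 29.6
Total dependency ratio = (163 + 130) / 550 × 100 = 293 / 550 × 100 = 53.3

Youth dependency ratio: 29.6
Total dependency ratio: 53.3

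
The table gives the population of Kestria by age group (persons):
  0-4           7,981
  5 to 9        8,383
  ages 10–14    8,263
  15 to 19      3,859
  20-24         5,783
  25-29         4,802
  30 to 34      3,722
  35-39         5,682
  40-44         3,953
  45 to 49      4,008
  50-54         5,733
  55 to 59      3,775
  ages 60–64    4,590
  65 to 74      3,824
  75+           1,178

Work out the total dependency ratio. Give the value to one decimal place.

Total dependency ratio: 64.5

0–14: 7,981 + 8,383 + 8,263 = 24,627
15–64: 3,859 + 5,783 + 4,802 + 3,722 + 5,682 + 3,953 + 4,008 + 5,733 + 3,775 + 4,590 = 45,907
65+: 3,824 + 1,178 = 5,002
Total dependency ratio = (24,627 + 5,002) / 45,907 × 100 = 29,629 / 45,907 × 100 = 64.5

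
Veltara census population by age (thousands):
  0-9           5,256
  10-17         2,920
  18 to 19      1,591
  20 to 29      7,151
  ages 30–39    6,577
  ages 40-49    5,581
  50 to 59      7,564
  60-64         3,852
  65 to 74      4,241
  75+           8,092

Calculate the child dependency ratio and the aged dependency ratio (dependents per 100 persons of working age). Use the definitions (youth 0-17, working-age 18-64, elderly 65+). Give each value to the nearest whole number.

0–17: 5,256 + 2,920 = 8,176
18–64: 1,591 + 7,151 + 6,577 + 5,581 + 7,564 + 3,852 = 32,316
65+: 4,241 + 8,092 = 12,333
Youth dependency ratio = 8,176 / 32,316 × 100 = 25
Old-age dependency ratio = 12,333 / 32,316 × 100 = 38

Youth dependency ratio: 25
Old-age dependency ratio: 38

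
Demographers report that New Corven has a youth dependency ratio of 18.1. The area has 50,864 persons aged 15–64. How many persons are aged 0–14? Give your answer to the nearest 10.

Youth dependency ratio = youth / working-age × 100
18.1 = Y / 50,864 × 100
⇒ 9,210

Aged 0–14: 9,210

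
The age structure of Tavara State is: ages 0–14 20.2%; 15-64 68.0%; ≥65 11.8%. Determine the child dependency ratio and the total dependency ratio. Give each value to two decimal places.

Youth dependency ratio = 20.2 / 68.0 × 100 = 29.71
Total dependency ratio = (20.2 + 11.8) / 68.0 × 100 = 32.0 / 68.0 × 100 = 47.06

Youth dependency ratio: 29.71
Total dependency ratio: 47.06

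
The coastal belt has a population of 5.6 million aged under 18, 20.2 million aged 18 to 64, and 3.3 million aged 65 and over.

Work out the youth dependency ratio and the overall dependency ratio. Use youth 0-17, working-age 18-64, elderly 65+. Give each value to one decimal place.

Youth dependency ratio = 5.6 / 20.2 × 100 = 27.7
Total dependency ratio = (5.6 + 3.3) / 20.2 × 100 = 8.9 / 20.2 × 100 = 44.1

Youth dependency ratio: 27.7
Total dependency ratio: 44.1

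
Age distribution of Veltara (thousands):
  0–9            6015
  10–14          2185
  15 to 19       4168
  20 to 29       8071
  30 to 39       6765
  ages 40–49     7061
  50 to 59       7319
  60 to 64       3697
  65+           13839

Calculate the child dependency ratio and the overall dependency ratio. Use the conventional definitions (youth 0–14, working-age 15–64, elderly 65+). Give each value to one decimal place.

Youth dependency ratio: 22.1
Total dependency ratio: 59.4

0–14: 6015 + 2185 = 8200
15–64: 4168 + 8071 + 6765 + 7061 + 7319 + 3697 = 37081
65+: 13839
Youth dependency ratio = 8200 / 37081 × 100 = 22.1
Total dependency ratio = (8200 + 13839) / 37081 × 100 = 22039 / 37081 × 100 = 59.4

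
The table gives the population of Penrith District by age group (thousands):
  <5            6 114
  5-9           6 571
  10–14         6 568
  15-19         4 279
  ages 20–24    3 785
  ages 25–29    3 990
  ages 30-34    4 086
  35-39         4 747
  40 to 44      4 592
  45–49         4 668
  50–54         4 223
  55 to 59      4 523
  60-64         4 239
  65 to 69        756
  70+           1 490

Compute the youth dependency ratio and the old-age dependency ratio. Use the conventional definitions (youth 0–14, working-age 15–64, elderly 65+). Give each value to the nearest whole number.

Youth dependency ratio: 45
Old-age dependency ratio: 5

0–14: 6 114 + 6 571 + 6 568 = 19 253
15–64: 4 279 + 3 785 + 3 990 + 4 086 + 4 747 + 4 592 + 4 668 + 4 223 + 4 523 + 4 239 = 43 132
65+: 756 + 1 490 = 2 246
Youth dependency ratio = 19 253 / 43 132 × 100 = 45
Old-age dependency ratio = 2 246 / 43 132 × 100 = 5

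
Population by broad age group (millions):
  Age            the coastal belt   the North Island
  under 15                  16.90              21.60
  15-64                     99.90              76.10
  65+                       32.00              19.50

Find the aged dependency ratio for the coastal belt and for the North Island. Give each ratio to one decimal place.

the coastal belt: 32.0
the North Island: 25.6

the coastal belt: 32.00 / 99.90 × 100 = 32.0
the North Island: 19.50 / 76.10 × 100 = 25.6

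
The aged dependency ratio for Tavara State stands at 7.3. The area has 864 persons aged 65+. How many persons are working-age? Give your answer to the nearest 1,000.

Old-age dependency ratio = elderly / working-age × 100
7.3 = 864 / W × 100
⇒ 12,000

Working-age: 12,000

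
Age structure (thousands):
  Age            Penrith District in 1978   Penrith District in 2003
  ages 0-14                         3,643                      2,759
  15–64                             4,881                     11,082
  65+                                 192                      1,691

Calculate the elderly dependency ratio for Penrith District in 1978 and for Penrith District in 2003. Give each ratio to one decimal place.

Penrith District in 1978: 3.9
Penrith District in 2003: 15.3

Penrith District in 1978: 192 / 4,881 × 100 = 3.9
Penrith District in 2003: 1,691 / 11,082 × 100 = 15.3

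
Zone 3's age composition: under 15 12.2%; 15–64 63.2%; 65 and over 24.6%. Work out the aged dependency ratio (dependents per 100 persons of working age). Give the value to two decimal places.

Old-age dependency ratio: 38.92

Old-age dependency ratio = 24.6 / 63.2 × 100 = 38.92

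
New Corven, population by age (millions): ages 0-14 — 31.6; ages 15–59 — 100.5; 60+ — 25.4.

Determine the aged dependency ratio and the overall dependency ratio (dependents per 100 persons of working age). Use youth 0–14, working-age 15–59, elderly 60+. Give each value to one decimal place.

Old-age dependency ratio = 25.4 / 100.5 × 100 = 25.3
Total dependency ratio = (31.6 + 25.4) / 100.5 × 100 = 57.0 / 100.5 × 100 = 56.7

Old-age dependency ratio: 25.3
Total dependency ratio: 56.7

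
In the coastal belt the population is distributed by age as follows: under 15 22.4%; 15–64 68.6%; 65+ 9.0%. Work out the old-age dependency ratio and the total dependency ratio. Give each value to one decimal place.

Old-age dependency ratio = 9.0 / 68.6 × 100 = 13.1
Total dependency ratio = (22.4 + 9.0) / 68.6 × 100 = 31.4 / 68.6 × 100 = 45.8

Old-age dependency ratio: 13.1
Total dependency ratio: 45.8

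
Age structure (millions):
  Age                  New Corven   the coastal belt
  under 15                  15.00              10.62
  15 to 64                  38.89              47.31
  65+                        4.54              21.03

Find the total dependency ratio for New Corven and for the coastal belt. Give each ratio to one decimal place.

New Corven: (15.00 + 4.54) / 38.89 × 100 = 19.54 / 38.89 × 100 = 50.2
the coastal belt: (10.62 + 21.03) / 47.31 × 100 = 31.65 / 47.31 × 100 = 66.9

New Corven: 50.2
the coastal belt: 66.9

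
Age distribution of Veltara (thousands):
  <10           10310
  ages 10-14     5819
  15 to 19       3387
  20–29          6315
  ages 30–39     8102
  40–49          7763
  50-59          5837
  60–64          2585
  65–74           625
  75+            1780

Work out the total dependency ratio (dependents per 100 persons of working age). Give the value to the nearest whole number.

Total dependency ratio: 55

0–14: 10310 + 5819 = 16129
15–64: 3387 + 6315 + 8102 + 7763 + 5837 + 2585 = 33989
65+: 625 + 1780 = 2405
Total dependency ratio = (16129 + 2405) / 33989 × 100 = 18534 / 33989 × 100 = 55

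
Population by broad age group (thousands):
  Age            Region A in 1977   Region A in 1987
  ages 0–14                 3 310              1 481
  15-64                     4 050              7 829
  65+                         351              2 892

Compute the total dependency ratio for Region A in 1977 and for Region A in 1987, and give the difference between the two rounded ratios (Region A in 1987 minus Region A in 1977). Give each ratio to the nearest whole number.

Region A in 1977: (3 310 + 351) / 4 050 × 100 = 3 661 / 4 050 × 100 = 90
Region A in 1987: (1 481 + 2 892) / 7 829 × 100 = 4 373 / 7 829 × 100 = 56

Region A in 1977: 90
Region A in 1987: 56
Difference: -34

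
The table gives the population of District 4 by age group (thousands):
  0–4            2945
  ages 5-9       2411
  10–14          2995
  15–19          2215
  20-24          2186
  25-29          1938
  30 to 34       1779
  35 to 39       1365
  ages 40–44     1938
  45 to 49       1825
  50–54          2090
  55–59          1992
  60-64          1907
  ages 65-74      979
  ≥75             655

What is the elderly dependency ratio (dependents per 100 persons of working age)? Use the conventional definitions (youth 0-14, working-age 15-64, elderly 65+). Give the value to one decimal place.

0–14: 2945 + 2411 + 2995 = 8351
15–64: 2215 + 2186 + 1938 + 1779 + 1365 + 1938 + 1825 + 2090 + 1992 + 1907 = 19235
65+: 979 + 655 = 1634
Old-age dependency ratio = 1634 / 19235 × 100 = 8.5

Old-age dependency ratio: 8.5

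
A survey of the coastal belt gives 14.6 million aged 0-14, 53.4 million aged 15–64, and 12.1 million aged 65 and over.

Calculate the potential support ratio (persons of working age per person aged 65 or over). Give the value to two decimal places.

Potential support ratio = 53.4 / 12.1 = 4.41

Potential support ratio: 4.41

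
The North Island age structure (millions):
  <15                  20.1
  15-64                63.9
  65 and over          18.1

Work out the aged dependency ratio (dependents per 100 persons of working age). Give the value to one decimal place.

Old-age dependency ratio: 28.3

Old-age dependency ratio = 18.1 / 63.9 × 100 = 28.3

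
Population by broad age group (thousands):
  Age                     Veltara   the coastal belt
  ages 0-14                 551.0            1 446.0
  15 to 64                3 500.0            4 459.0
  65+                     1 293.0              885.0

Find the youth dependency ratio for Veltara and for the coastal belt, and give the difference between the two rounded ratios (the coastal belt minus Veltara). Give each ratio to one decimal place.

Veltara: 551.0 / 3 500.0 × 100 = 15.7
the coastal belt: 1 446.0 / 4 459.0 × 100 = 32.4

Veltara: 15.7
the coastal belt: 32.4
Difference: +16.7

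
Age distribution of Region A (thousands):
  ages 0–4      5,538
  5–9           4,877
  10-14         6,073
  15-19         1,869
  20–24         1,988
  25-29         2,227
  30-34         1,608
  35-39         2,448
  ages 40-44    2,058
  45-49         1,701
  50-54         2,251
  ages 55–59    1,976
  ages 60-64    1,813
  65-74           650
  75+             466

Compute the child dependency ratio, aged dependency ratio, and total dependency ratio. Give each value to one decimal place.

Youth dependency ratio: 82.7
Old-age dependency ratio: 5.6
Total dependency ratio: 88.3

0–14: 5,538 + 4,877 + 6,073 = 16,488
15–64: 1,869 + 1,988 + 2,227 + 1,608 + 2,448 + 2,058 + 1,701 + 2,251 + 1,976 + 1,813 = 19,939
65+: 650 + 466 = 1,116
Youth dependency ratio = 16,488 / 19,939 × 100 = 82.7
Old-age dependency ratio = 1,116 / 19,939 × 100 = 5.6
Total dependency ratio = (16,488 + 1,116) / 19,939 × 100 = 17,604 / 19,939 × 100 = 88.3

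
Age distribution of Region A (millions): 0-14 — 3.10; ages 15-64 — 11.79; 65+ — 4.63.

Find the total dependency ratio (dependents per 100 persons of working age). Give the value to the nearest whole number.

Total dependency ratio = (3.10 + 4.63) / 11.79 × 100 = 7.73 / 11.79 × 100 = 66

Total dependency ratio: 66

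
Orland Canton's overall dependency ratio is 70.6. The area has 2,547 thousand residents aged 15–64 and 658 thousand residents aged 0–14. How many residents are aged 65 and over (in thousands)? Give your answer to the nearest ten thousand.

Aged 65 and over: 1,140

Total dependency ratio = (youth + elderly) / working-age × 100
70.6 = (658 + E) / 2,547 × 100
⇒ 1,140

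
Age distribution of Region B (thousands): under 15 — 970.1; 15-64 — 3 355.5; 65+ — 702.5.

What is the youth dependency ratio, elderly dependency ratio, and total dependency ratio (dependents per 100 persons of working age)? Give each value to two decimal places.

Youth dependency ratio: 28.91
Old-age dependency ratio: 20.94
Total dependency ratio: 49.85

Youth dependency ratio = 970.1 / 3 355.5 × 100 = 28.91
Old-age dependency ratio = 702.5 / 3 355.5 × 100 = 20.94
Total dependency ratio = (970.1 + 702.5) / 3 355.5 × 100 = 1 672.6 / 3 355.5 × 100 = 49.85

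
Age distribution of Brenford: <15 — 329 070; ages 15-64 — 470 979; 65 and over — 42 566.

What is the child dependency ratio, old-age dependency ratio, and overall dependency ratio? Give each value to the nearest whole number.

Youth dependency ratio = 329 070 / 470 979 × 100 = 70
Old-age dependency ratio = 42 566 / 470 979 × 100 = 9
Total dependency ratio = (329 070 + 42 566) / 470 979 × 100 = 371 636 / 470 979 × 100 = 79

Youth dependency ratio: 70
Old-age dependency ratio: 9
Total dependency ratio: 79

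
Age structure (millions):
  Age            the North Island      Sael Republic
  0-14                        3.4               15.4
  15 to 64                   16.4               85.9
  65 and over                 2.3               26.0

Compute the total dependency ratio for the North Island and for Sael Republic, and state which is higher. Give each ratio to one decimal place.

the North Island: (3.4 + 2.3) / 16.4 × 100 = 5.7 / 16.4 × 100 = 34.8
Sael Republic: (15.4 + 26.0) / 85.9 × 100 = 41.4 / 85.9 × 100 = 48.2

the North Island: 34.8
Sael Republic: 48.2
Higher: Sael Republic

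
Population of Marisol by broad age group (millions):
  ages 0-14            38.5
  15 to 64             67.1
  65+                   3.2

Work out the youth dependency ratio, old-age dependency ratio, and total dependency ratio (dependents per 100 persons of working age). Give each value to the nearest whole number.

Youth dependency ratio = 38.5 / 67.1 × 100 = 57
Old-age dependency ratio = 3.2 / 67.1 × 100 = 5
Total dependency ratio = (38.5 + 3.2) / 67.1 × 100 = 41.7 / 67.1 × 100 = 62

Youth dependency ratio: 57
Old-age dependency ratio: 5
Total dependency ratio: 62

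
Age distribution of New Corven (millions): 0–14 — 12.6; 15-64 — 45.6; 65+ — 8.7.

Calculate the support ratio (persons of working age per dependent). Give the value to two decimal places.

Support ratio: 2.14

Support ratio = 45.6 / (12.6 + 8.7) = 45.6 / 21.3 = 2.14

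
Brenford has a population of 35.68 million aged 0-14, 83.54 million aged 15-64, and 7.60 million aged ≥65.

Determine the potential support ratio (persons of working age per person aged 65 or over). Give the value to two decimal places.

Potential support ratio = 83.54 / 7.60 = 10.99

Potential support ratio: 10.99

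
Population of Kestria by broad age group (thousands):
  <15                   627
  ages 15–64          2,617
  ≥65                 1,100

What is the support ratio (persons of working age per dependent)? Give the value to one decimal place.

Support ratio: 1.5

Support ratio = 2,617 / (627 + 1,100) = 2,617 / 1,727 = 1.5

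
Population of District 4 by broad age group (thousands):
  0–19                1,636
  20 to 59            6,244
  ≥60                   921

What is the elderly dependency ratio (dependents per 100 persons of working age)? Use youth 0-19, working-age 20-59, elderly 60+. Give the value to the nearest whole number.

Old-age dependency ratio = 921 / 6,244 × 100 = 15

Old-age dependency ratio: 15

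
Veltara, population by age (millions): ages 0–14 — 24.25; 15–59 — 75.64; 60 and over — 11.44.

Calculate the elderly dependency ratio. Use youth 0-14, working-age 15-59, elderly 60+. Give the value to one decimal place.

Old-age dependency ratio = 11.44 / 75.64 × 100 = 15.1

Old-age dependency ratio: 15.1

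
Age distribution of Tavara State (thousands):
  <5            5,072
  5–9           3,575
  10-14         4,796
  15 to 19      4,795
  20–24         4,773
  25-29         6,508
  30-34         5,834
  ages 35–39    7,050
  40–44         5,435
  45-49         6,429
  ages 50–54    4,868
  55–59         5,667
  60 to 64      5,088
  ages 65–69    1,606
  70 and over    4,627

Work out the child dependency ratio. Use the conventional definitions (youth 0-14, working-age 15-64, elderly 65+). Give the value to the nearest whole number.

0–14: 5,072 + 3,575 + 4,796 = 13,443
15–64: 4,795 + 4,773 + 6,508 + 5,834 + 7,050 + 5,435 + 6,429 + 4,868 + 5,667 + 5,088 = 56,447
65+: 1,606 + 4,627 = 6,233
Youth dependency ratio = 13,443 / 56,447 × 100 = 24

Youth dependency ratio: 24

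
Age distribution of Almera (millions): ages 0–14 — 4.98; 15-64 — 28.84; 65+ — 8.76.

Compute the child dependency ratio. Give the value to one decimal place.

Youth dependency ratio = 4.98 / 28.84 × 100 = 17.3

Youth dependency ratio: 17.3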